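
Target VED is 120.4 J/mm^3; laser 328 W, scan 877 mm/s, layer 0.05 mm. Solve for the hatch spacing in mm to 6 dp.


h = 328 / (120.4*877*0.05) = 0.062127 mm


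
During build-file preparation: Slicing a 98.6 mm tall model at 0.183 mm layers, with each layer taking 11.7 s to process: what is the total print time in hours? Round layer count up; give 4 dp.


Layers = ceil(98.6/0.183) = 539
t = 539 * 11.7 / 3600 = 1.7518 hrs


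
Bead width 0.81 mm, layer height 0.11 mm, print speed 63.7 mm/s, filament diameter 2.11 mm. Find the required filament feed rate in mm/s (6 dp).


Q = 0.81 * 0.11 * 63.7 = 5.67567 mm^3/s
A_fil = pi*(2.11/2)^2 = 3.49667116 mm^2
v_feed = 5.67567 / 3.49667116 = 1.623164 mm/s


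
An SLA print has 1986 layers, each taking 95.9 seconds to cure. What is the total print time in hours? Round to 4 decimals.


t = 1986 * 95.9 / 3600 = 52.9048 hrs


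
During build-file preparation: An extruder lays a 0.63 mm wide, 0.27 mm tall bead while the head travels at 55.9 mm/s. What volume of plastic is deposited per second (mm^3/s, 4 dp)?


Rate = 0.63 * 0.27 * 55.9 = 9.5086 mm^3/s


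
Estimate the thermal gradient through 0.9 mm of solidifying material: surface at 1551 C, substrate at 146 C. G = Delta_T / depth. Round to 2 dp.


G = (1551-146)/0.9 = 1561.11 C/mm


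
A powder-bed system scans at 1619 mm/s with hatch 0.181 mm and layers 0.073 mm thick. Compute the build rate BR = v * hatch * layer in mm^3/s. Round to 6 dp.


Rate = 1619 * 0.181 * 0.073 = 21.391847 mm^3/s


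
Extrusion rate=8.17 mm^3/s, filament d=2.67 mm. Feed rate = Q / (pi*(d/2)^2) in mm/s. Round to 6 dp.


A = pi*(2.67/2)^2 = 5.599025
v = 8.17 / 5.599025 = 1.459183 mm/s


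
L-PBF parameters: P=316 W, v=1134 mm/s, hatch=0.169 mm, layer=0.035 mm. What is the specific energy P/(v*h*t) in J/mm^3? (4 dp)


Build rate = 1134 * 0.169 * 0.035 = 6.70761 mm^3/s
SE = 316 / 6.70761 = 47.1107 J/mm^3


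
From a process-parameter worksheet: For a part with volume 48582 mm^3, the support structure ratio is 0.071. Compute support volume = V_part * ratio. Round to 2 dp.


V_support = 48582 * 0.071 = 3449.32 mm^3


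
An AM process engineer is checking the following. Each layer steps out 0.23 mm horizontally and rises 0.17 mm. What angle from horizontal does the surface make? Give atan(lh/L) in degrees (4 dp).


angle = atan(0.17/0.23) = 36.4692 degrees


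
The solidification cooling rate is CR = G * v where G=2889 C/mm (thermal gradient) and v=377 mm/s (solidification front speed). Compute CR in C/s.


CR = 2889 * 377 = 1089153 C/s


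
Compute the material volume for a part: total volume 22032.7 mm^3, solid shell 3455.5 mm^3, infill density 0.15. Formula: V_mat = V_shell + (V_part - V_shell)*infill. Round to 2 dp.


V_infill = (22032.7 - 3455.5) * 0.15 = 2786.58
V_total = 3455.5 + 2786.58 = 6242.08 mm^3


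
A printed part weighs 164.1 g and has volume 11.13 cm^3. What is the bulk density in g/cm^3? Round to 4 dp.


rho = 164.1 / 11.13 = 14.7439 g/cm^3


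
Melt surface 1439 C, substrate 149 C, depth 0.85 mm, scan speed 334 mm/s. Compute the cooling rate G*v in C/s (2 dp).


G = (1439-149)/0.85 = 1517.64705882 C/mm
CR = 1517.64705882 * 334 = 506894.12 C/s


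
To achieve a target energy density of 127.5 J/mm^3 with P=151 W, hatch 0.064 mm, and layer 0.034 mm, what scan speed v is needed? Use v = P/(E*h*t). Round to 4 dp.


v = 151 / (127.5*0.064*0.034) = 544.2618 mm/s


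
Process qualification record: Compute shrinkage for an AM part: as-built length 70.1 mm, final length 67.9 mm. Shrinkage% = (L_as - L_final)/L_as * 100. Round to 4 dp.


Shrinkage = ((70.1-67.9)/70.1)*100 = 3.1384 %


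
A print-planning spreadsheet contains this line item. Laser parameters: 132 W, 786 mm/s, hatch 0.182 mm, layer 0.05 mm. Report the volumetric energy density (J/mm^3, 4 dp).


E = 132 / (786*0.182*0.05) = 18.4548 J/mm^3


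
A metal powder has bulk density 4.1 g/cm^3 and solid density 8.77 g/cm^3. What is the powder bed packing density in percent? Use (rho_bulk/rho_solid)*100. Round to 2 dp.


Packing = (4.1/8.77)*100 = 46.75 %


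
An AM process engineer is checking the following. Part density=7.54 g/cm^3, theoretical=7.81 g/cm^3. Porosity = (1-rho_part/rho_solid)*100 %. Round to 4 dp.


Porosity = (1-7.54/7.81)*100 = 3.4571 %


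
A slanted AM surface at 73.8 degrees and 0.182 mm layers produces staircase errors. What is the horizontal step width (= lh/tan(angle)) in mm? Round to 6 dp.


step = 0.182 / tan(73.8) = 0.052876 mm


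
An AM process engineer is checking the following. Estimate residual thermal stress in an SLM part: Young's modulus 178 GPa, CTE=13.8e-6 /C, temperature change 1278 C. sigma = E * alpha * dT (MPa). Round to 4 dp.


sigma = 178*1000 * 13.8e-6 * 1278 = 3139.2792 MPa


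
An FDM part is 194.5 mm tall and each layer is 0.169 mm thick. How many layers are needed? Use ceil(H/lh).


Layers = ceil(194.5/0.169) = 1151


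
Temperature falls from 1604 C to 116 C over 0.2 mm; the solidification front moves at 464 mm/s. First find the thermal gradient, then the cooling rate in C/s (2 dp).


G = (1604-116)/0.2 = 7440.0 C/mm
CR = 7440.0 * 464 = 3452160.0 C/s


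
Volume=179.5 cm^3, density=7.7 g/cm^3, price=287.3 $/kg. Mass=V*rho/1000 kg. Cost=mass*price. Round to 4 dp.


Mass = 179.5*7.7/1000 = 1.38215 kg
Cost = 1.38215 * 287.3 = 397.0917 $


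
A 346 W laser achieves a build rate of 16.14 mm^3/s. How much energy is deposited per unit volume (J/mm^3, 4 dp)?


SE = 346 / 16.14 = 21.4374 J/mm^3


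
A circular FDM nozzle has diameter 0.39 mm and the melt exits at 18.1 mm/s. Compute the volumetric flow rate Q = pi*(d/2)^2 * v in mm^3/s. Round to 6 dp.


A = pi*(0.39/2)^2 = 0.11945906 mm^2
Q = 0.11945906 * 18.1 = 2.162209 mm^3/s


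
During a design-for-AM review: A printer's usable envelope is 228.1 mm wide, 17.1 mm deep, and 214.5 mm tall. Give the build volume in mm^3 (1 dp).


V = 228.1 * 17.1 * 214.5 = 836659.4 mm^3


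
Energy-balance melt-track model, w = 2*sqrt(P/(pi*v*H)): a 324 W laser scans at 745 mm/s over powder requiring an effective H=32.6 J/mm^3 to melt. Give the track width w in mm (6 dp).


w = 2*sqrt(324/(pi*745*32.6)) = 0.130329 mm


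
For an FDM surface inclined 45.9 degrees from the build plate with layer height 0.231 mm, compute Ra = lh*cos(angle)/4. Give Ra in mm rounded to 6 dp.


Ra = 0.231 * cos(45.9) / 4 = 0.040189 mm


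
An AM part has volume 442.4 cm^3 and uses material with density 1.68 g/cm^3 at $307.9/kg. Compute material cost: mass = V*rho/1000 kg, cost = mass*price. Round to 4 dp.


Mass = 442.4*1.68/1000 = 0.743232 kg
Cost = 0.743232 * 307.9 = 228.8411 $


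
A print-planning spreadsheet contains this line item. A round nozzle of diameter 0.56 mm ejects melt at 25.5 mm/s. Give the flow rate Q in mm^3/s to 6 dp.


A = pi*(0.56/2)^2 = 0.24630086 mm^2
Q = 0.24630086 * 25.5 = 6.280672 mm^3/s


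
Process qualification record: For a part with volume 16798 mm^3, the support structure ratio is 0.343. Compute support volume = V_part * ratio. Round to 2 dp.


V_support = 16798 * 0.343 = 5761.71 mm^3


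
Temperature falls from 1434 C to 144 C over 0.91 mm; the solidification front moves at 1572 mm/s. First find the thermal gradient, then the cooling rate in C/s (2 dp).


G = (1434-144)/0.91 = 1417.58241758 C/mm
CR = 1417.58241758 * 1572 = 2228439.56 C/s


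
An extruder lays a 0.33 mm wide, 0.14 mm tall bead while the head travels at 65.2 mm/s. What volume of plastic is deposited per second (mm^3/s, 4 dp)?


Rate = 0.33 * 0.14 * 65.2 = 3.0122 mm^3/s


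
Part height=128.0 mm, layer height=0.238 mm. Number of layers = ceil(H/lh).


Layers = ceil(128.0/0.238) = 538


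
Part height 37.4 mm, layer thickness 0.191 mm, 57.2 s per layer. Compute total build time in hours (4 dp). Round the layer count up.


Layers = ceil(37.4/0.191) = 196
t = 196 * 57.2 / 3600 = 3.1142 hrs


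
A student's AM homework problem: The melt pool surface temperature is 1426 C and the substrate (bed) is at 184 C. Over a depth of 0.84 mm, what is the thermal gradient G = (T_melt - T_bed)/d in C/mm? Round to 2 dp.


G = (1426-184)/0.84 = 1478.57 C/mm


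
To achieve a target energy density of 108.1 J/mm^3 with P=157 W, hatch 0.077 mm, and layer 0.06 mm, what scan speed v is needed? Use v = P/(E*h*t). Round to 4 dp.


v = 157 / (108.1*0.077*0.06) = 314.3634 mm/s


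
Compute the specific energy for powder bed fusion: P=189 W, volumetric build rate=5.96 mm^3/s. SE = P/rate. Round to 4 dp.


SE = 189 / 5.96 = 31.7114 J/mm^3


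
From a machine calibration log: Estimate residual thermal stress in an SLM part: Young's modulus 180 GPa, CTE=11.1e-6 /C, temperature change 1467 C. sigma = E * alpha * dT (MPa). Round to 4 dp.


sigma = 180*1000 * 11.1e-6 * 1467 = 2931.066 MPa


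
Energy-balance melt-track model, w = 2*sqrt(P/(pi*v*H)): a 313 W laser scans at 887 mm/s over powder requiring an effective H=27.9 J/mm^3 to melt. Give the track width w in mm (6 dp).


w = 2*sqrt(313/(pi*887*27.9)) = 0.1269 mm


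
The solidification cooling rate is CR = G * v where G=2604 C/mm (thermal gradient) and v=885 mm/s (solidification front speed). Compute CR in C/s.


CR = 2604 * 885 = 2304540 C/s


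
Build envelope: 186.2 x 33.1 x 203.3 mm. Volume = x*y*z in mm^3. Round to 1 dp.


V = 186.2 * 33.1 * 203.3 = 1252982.6 mm^3


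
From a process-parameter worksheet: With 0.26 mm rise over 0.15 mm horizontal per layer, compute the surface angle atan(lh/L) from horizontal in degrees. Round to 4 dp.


angle = atan(0.26/0.15) = 60.0184 degrees


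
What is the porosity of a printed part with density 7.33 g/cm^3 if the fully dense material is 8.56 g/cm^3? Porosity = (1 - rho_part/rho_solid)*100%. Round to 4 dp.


Porosity = (1-7.33/8.56)*100 = 14.3692 %


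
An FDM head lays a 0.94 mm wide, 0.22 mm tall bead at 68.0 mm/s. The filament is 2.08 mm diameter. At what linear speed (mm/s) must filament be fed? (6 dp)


Q = 0.94 * 0.22 * 68.0 = 14.0624 mm^3/s
A_fil = pi*(2.08/2)^2 = 3.39794661 mm^2
v_feed = 14.0624 / 3.39794661 = 4.138499 mm/s


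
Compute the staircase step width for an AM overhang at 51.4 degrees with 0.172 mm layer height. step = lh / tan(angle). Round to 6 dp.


step = 0.172 / tan(51.4) = 0.137306 mm


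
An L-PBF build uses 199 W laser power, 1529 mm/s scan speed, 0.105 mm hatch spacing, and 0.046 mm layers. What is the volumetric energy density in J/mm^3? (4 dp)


E = 199 / (1529*0.105*0.046) = 26.9463 J/mm^3


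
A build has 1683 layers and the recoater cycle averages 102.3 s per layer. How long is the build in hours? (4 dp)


t = 1683 * 102.3 / 3600 = 47.8253 hrs


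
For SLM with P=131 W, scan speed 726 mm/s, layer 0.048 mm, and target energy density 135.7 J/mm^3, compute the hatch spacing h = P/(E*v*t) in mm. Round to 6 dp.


h = 131 / (135.7*726*0.048) = 0.027702 mm


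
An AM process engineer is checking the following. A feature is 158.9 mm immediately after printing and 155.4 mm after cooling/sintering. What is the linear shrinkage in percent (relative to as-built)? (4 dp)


Shrinkage = ((158.9-155.4)/158.9)*100 = 2.2026 %


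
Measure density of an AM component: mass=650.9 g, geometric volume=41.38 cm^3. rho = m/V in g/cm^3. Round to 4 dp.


rho = 650.9 / 41.38 = 15.7298 g/cm^3


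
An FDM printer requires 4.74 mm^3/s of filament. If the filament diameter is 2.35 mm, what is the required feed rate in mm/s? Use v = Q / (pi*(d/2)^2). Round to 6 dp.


A = pi*(2.35/2)^2 = 4.337361
v = 4.74 / 4.337361 = 1.09283 mm/s


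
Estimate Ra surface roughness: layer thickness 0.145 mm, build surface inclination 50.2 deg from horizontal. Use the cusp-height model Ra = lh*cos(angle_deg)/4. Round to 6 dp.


Ra = 0.145 * cos(50.2) / 4 = 0.023204 mm


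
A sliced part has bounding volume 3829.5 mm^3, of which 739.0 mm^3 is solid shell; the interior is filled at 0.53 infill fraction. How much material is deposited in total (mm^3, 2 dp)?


V_infill = (3829.5 - 739.0) * 0.53 = 1637.97
V_total = 739.0 + 1637.97 = 2376.97 mm^3


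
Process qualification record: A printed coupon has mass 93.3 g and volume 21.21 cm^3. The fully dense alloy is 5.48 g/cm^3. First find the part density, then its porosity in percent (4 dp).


rho_part = 93.3 / 21.21 = 4.39886846 g/cm^3
Porosity = (1 - 4.39886846/5.48)*100 = 19.7287 %


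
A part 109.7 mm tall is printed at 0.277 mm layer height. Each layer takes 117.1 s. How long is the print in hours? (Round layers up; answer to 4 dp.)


Layers = ceil(109.7/0.277) = 397
t = 397 * 117.1 / 3600 = 12.9135 hrs


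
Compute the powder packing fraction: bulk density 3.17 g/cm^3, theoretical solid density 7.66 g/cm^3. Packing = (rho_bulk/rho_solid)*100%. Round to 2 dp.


Packing = (3.17/7.66)*100 = 41.38 %


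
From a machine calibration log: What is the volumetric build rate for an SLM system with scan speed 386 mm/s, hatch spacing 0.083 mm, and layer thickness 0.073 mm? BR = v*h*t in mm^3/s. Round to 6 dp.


Rate = 386 * 0.083 * 0.073 = 2.338774 mm^3/s


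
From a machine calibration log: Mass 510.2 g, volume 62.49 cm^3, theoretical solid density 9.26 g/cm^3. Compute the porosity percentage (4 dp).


rho_part = 510.2 / 62.49 = 8.16450632 g/cm^3
Porosity = (1 - 8.16450632/9.26)*100 = 11.8304 %


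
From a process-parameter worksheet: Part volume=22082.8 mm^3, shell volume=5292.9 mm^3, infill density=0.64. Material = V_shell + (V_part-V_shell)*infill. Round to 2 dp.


V_infill = (22082.8 - 5292.9) * 0.64 = 10745.54
V_total = 5292.9 + 10745.54 = 16038.44 mm^3


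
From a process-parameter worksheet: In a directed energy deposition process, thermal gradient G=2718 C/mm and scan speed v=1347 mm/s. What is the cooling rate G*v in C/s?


CR = 2718 * 1347 = 3661146 C/s


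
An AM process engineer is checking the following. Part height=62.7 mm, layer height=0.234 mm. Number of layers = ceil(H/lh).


Layers = ceil(62.7/0.234) = 268


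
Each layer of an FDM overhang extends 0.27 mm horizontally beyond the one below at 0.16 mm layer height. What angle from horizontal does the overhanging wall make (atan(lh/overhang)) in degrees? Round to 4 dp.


angle = atan(0.16/0.27) = 30.6507 degrees


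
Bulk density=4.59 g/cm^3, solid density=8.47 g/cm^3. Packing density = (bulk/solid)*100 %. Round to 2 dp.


Packing = (4.59/8.47)*100 = 54.19 %


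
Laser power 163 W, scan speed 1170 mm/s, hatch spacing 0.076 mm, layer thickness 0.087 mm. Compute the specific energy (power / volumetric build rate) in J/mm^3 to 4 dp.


Build rate = 1170 * 0.076 * 0.087 = 7.73604 mm^3/s
SE = 163 / 7.73604 = 21.0702 J/mm^3


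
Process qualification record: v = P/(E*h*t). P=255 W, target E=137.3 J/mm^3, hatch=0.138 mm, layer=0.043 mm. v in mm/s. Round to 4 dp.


v = 255 / (137.3*0.138*0.043) = 312.984 mm/s


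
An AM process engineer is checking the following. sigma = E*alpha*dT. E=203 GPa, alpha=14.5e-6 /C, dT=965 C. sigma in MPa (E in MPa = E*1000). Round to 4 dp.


sigma = 203*1000 * 14.5e-6 * 965 = 2840.4775 MPa


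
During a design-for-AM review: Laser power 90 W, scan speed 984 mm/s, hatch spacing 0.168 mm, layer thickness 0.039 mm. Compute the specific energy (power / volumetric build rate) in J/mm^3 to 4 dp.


Build rate = 984 * 0.168 * 0.039 = 6.447168 mm^3/s
SE = 90 / 6.447168 = 13.9596 J/mm^3


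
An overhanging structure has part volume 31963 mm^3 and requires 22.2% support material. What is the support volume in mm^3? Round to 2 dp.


V_support = 31963 * 0.222 = 7095.79 mm^3


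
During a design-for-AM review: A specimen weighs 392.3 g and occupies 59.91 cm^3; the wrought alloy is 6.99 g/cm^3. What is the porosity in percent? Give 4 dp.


rho_part = 392.3 / 59.91 = 6.54815557 g/cm^3
Porosity = (1 - 6.54815557/6.99)*100 = 6.3211 %


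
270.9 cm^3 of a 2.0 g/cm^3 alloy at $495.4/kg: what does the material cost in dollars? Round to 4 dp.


Mass = 270.9*2.0/1000 = 0.5418 kg
Cost = 0.5418 * 495.4 = 268.4077 $


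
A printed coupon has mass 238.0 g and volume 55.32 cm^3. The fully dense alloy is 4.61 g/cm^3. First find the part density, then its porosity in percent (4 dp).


rho_part = 238.0 / 55.32 = 4.3022415 g/cm^3
Porosity = (1 - 4.3022415/4.61)*100 = 6.6759 %


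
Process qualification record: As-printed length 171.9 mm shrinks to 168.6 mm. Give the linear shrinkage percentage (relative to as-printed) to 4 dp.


Shrinkage = ((171.9-168.6)/171.9)*100 = 1.9197 %


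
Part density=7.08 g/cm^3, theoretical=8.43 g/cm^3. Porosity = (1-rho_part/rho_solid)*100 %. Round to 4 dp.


Porosity = (1-7.08/8.43)*100 = 16.0142 %


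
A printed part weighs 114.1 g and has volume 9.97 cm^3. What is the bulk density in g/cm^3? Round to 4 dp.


rho = 114.1 / 9.97 = 11.4443 g/cm^3


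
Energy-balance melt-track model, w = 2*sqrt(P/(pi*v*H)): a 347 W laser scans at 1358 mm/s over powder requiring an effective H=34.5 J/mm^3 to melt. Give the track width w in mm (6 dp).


w = 2*sqrt(347/(pi*1358*34.5)) = 0.097109 mm


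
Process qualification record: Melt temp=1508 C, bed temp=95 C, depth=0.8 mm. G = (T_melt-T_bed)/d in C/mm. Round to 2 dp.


G = (1508-95)/0.8 = 1766.25 C/mm


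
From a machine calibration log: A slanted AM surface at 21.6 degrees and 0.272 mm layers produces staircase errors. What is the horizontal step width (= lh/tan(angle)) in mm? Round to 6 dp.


step = 0.272 / tan(21.6) = 0.686994 mm


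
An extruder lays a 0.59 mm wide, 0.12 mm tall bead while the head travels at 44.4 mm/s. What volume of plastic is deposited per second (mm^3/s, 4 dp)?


Rate = 0.59 * 0.12 * 44.4 = 3.1435 mm^3/s


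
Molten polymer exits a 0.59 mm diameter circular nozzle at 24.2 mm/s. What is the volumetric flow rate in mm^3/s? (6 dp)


A = pi*(0.59/2)^2 = 0.2733971 mm^2
Q = 0.2733971 * 24.2 = 6.61621 mm^3/s


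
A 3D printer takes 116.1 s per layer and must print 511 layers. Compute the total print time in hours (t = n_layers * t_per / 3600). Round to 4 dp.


t = 511 * 116.1 / 3600 = 16.4798 hrs


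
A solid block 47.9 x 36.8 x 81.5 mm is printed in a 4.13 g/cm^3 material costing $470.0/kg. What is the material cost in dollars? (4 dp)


V = 47.9 * 36.8 * 81.5 = 143661.68 mm^3 = 143.66168 cm^3
Mass = 143.66168 * 4.13 / 1000 = 0.59332274 kg
Cost = 0.59332274 * 470.0 = 278.8617 $


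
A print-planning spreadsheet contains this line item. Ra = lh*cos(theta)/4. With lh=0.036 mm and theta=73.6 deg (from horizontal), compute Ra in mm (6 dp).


Ra = 0.036 * cos(73.6) / 4 = 0.002541 mm


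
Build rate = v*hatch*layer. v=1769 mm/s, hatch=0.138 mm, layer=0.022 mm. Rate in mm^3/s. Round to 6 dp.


Rate = 1769 * 0.138 * 0.022 = 5.370684 mm^3/s


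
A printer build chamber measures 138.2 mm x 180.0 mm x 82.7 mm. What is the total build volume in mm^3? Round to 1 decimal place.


V = 138.2 * 180.0 * 82.7 = 2057245.2 mm^3


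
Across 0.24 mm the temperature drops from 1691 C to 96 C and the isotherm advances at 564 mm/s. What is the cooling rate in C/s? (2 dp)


G = (1691-96)/0.24 = 6645.83333333 C/mm
CR = 6645.83333333 * 564 = 3748250.0 C/s


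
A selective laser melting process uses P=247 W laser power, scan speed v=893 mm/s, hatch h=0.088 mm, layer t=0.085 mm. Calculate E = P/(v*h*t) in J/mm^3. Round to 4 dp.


E = 247 / (893*0.088*0.085) = 36.978 J/mm^3


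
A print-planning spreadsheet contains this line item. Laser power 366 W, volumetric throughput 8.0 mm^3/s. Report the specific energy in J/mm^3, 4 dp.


SE = 366 / 8.0 = 45.75 J/mm^3


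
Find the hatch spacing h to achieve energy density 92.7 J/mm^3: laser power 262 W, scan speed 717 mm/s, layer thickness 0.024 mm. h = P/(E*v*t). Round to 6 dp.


h = 262 / (92.7*717*0.024) = 0.164245 mm


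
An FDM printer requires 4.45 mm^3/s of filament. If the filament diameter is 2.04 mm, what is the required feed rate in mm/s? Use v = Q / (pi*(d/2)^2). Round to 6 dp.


A = pi*(2.04/2)^2 = 3.268513
v = 4.45 / 3.268513 = 1.361475 mm/s


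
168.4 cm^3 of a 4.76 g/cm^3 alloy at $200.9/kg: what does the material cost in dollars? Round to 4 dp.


Mass = 168.4*4.76/1000 = 0.801584 kg
Cost = 0.801584 * 200.9 = 161.0382 $


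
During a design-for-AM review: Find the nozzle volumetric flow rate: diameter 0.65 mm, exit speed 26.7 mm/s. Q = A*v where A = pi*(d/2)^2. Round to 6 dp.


A = pi*(0.65/2)^2 = 0.33183072 mm^2
Q = 0.33183072 * 26.7 = 8.85988 mm^3/s


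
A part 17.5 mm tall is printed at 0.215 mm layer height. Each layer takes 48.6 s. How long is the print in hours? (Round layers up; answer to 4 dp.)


Layers = ceil(17.5/0.215) = 82
t = 82 * 48.6 / 3600 = 1.107 hrs


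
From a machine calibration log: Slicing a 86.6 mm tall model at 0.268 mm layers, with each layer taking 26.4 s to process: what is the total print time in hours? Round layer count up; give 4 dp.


Layers = ceil(86.6/0.268) = 324
t = 324 * 26.4 / 3600 = 2.376 hrs


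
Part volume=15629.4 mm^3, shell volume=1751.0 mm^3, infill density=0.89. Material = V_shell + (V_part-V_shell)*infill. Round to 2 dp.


V_infill = (15629.4 - 1751.0) * 0.89 = 12351.78
V_total = 1751.0 + 12351.78 = 14102.78 mm^3


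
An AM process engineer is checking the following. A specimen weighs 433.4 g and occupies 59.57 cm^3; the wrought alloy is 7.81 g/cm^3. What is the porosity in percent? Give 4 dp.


rho_part = 433.4 / 59.57 = 7.27547423 g/cm^3
Porosity = (1 - 7.27547423/7.81)*100 = 6.8441 %


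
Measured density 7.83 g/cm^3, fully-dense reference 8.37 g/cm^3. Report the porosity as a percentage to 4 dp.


Porosity = (1-7.83/8.37)*100 = 6.4516 %


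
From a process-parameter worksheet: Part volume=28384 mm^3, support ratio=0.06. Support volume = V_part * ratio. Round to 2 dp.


V_support = 28384 * 0.06 = 1703.04 mm^3


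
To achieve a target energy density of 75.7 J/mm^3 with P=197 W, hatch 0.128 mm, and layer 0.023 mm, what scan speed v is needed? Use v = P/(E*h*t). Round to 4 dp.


v = 197 / (75.7*0.128*0.023) = 883.9599 mm/s


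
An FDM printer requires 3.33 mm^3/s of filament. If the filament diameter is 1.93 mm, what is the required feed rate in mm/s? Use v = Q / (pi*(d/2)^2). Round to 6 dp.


A = pi*(1.93/2)^2 = 2.92553
v = 3.33 / 2.92553 = 1.138255 mm/s


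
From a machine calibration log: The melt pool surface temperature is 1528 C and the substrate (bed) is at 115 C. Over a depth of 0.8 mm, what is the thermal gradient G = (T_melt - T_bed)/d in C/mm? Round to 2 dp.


G = (1528-115)/0.8 = 1766.25 C/mm


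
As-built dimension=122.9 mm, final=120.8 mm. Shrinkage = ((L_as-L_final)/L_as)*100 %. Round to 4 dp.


Shrinkage = ((122.9-120.8)/122.9)*100 = 1.7087 %


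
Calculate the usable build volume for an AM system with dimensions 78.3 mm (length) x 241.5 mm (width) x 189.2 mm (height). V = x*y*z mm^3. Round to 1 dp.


V = 78.3 * 241.5 * 189.2 = 3577667.9 mm^3


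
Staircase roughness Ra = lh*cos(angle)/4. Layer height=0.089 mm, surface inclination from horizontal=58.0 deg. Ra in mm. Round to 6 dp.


Ra = 0.089 * cos(58.0) / 4 = 0.011791 mm


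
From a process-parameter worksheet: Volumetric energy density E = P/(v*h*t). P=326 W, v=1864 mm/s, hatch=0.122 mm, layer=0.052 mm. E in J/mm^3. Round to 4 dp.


E = 326 / (1864*0.122*0.052) = 27.5682 J/mm^3


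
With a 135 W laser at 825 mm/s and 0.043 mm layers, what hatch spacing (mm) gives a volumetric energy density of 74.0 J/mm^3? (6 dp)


h = 135 / (74.0*825*0.043) = 0.051426 mm


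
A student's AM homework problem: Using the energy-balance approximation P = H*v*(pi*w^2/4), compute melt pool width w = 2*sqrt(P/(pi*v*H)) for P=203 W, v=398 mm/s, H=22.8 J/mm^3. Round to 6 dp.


w = 2*sqrt(203/(pi*398*22.8)) = 0.16877 mm


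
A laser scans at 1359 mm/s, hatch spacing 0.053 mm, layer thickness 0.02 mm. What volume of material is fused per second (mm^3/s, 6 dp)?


Rate = 1359 * 0.053 * 0.02 = 1.44054 mm^3/s


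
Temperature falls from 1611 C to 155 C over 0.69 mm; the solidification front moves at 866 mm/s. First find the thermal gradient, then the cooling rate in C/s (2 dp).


G = (1611-155)/0.69 = 2110.14492754 C/mm
CR = 2110.14492754 * 866 = 1827385.51 C/s


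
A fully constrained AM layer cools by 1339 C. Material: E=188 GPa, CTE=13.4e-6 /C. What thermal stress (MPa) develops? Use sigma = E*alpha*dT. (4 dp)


sigma = 188*1000 * 13.4e-6 * 1339 = 3373.2088 MPa


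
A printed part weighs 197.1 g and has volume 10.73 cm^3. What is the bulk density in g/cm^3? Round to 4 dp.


rho = 197.1 / 10.73 = 18.3691 g/cm^3


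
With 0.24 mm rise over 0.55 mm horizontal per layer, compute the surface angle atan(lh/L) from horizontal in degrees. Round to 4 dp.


angle = atan(0.24/0.55) = 23.5747 degrees


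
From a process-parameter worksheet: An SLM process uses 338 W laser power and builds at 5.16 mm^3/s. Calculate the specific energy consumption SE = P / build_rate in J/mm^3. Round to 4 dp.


SE = 338 / 5.16 = 65.5039 J/mm^3


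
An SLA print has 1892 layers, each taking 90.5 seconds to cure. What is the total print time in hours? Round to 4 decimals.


t = 1892 * 90.5 / 3600 = 47.5628 hrs


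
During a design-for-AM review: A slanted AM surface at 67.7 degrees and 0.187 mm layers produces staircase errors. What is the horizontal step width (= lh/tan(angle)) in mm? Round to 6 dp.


step = 0.187 / tan(67.7) = 0.076694 mm


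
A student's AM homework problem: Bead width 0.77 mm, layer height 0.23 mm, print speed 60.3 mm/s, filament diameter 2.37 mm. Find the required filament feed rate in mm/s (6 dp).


Q = 0.77 * 0.23 * 60.3 = 10.67913 mm^3/s
A_fil = pi*(2.37/2)^2 = 4.41150294 mm^2
v_feed = 10.67913 / 4.41150294 = 2.420746 mm/s


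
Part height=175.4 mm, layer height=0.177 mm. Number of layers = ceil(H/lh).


Layers = ceil(175.4/0.177) = 991


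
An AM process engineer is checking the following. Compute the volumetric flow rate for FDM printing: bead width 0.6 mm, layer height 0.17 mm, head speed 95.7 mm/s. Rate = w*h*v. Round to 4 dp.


Rate = 0.6 * 0.17 * 95.7 = 9.7614 mm^3/s


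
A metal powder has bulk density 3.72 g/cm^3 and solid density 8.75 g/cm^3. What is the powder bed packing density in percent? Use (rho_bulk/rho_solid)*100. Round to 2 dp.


Packing = (3.72/8.75)*100 = 42.51 %


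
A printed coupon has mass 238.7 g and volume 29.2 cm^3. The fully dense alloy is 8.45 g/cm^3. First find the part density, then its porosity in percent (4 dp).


rho_part = 238.7 / 29.2 = 8.17465753 g/cm^3
Porosity = (1 - 8.17465753/8.45)*100 = 3.2585 %


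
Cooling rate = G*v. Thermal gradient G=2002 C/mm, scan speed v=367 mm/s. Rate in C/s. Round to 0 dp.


CR = 2002 * 367 = 734734 C/s


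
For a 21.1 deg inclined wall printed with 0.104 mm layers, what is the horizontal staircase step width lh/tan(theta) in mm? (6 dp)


step = 0.104 / tan(21.1) = 0.269522 mm


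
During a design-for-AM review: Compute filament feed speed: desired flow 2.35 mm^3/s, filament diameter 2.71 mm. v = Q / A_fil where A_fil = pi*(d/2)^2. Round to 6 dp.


A = pi*(2.71/2)^2 = 5.768043
v = 2.35 / 5.768043 = 0.407417 mm/s


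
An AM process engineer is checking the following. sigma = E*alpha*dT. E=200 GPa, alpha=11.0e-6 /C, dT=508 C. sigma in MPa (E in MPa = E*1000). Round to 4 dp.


sigma = 200*1000 * 11.0e-6 * 508 = 1117.6 MPa


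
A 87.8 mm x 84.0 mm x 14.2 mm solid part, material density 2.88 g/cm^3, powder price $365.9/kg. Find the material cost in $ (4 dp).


V = 87.8 * 84.0 * 14.2 = 104727.84 mm^3 = 104.72784 cm^3
Mass = 104.72784 * 2.88 / 1000 = 0.30161618 kg
Cost = 0.30161618 * 365.9 = 110.3614 $


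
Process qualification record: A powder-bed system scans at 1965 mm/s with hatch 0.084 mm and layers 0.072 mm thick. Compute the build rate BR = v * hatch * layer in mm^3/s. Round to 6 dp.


Rate = 1965 * 0.084 * 0.072 = 11.88432 mm^3/s


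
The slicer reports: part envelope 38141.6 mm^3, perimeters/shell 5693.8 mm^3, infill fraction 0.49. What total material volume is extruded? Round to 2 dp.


V_infill = (38141.6 - 5693.8) * 0.49 = 15899.42
V_total = 5693.8 + 15899.42 = 21593.22 mm^3


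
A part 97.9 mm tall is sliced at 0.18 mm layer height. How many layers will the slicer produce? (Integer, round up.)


Layers = ceil(97.9/0.18) = 544


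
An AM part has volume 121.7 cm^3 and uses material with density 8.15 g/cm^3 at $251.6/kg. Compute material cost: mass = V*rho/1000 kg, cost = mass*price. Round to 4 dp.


Mass = 121.7*8.15/1000 = 0.991855 kg
Cost = 0.991855 * 251.6 = 249.5507 $


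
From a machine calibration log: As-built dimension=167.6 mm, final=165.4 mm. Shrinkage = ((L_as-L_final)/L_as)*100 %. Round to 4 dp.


Shrinkage = ((167.6-165.4)/167.6)*100 = 1.3126 %


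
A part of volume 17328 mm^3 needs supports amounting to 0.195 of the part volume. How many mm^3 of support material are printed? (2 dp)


V_support = 17328 * 0.195 = 3378.96 mm^3


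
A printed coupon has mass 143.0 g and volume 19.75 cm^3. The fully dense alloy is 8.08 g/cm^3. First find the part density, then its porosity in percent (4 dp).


rho_part = 143.0 / 19.75 = 7.24050633 g/cm^3
Porosity = (1 - 7.24050633/8.08)*100 = 10.3898 %


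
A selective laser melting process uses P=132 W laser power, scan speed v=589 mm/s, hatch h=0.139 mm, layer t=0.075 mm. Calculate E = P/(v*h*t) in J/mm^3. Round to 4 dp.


E = 132 / (589*0.139*0.075) = 21.4972 J/mm^3


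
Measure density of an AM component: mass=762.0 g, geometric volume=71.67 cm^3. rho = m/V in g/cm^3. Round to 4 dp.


rho = 762.0 / 71.67 = 10.6321 g/cm^3


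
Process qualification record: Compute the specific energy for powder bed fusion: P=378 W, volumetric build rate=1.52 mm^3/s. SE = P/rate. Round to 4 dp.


SE = 378 / 1.52 = 248.6842 J/mm^3


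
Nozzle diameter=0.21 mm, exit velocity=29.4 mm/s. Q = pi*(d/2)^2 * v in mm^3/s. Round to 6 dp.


A = pi*(0.21/2)^2 = 0.03463606 mm^2
Q = 0.03463606 * 29.4 = 1.0183 mm^3/s


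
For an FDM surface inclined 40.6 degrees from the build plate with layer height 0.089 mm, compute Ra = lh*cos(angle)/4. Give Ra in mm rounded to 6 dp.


Ra = 0.089 * cos(40.6) / 4 = 0.016894 mm


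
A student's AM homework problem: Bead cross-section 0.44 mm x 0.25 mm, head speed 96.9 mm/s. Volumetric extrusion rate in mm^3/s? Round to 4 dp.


Rate = 0.44 * 0.25 * 96.9 = 10.659 mm^3/s


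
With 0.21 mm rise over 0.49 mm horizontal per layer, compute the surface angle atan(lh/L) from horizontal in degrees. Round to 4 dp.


angle = atan(0.21/0.49) = 23.1986 degrees


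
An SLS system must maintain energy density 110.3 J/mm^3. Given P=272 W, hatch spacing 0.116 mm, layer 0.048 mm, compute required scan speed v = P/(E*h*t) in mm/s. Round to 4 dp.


v = 272 / (110.3*0.116*0.048) = 442.8883 mm/s


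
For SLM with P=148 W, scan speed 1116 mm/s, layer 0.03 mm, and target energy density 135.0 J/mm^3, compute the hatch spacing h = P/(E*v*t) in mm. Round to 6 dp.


h = 148 / (135.0*1116*0.03) = 0.032745 mm


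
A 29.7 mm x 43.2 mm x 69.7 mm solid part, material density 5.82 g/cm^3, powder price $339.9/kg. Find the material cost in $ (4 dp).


V = 29.7 * 43.2 * 69.7 = 89427.888 mm^3 = 89.427888 cm^3
Mass = 89.427888 * 5.82 / 1000 = 0.52047031 kg
Cost = 0.52047031 * 339.9 = 176.9079 $


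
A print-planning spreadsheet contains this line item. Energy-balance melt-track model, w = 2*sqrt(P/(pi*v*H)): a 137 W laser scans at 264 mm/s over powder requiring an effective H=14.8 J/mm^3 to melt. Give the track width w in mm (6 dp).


w = 2*sqrt(137/(pi*264*14.8)) = 0.211292 mm


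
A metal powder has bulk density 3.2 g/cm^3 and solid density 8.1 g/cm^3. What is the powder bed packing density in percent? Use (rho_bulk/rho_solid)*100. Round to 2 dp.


Packing = (3.2/8.1)*100 = 39.51 %


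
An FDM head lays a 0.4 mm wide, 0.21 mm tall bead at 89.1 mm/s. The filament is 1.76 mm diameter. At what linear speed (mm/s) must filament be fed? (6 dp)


Q = 0.4 * 0.21 * 89.1 = 7.4844 mm^3/s
A_fil = pi*(1.76/2)^2 = 2.43284935 mm^2
v_feed = 7.4844 / 2.43284935 = 3.076393 mm/s


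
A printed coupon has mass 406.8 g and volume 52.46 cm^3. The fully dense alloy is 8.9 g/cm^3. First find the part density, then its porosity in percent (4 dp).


rho_part = 406.8 / 52.46 = 7.7544796 g/cm^3
Porosity = (1 - 7.7544796/8.9)*100 = 12.871 %


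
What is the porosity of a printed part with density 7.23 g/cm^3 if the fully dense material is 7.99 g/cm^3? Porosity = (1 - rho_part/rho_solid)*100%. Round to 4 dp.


Porosity = (1-7.23/7.99)*100 = 9.5119 %


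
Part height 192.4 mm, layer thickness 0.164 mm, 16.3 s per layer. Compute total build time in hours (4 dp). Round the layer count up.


Layers = ceil(192.4/0.164) = 1174
t = 1174 * 16.3 / 3600 = 5.3156 hrs


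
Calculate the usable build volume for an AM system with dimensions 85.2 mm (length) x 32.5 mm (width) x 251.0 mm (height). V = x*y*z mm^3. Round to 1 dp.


V = 85.2 * 32.5 * 251.0 = 695019.0 mm^3


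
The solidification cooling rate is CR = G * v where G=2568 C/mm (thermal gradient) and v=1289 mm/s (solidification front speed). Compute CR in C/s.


CR = 2568 * 1289 = 3310152 C/s


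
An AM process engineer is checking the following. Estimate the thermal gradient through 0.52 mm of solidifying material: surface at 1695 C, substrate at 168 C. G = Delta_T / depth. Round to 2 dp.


G = (1695-168)/0.52 = 2936.54 C/mm


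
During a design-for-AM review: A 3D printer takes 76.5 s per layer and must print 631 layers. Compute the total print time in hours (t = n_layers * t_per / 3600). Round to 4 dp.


t = 631 * 76.5 / 3600 = 13.4088 hrs


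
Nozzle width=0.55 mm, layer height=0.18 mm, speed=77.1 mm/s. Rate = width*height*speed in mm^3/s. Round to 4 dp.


Rate = 0.55 * 0.18 * 77.1 = 7.6329 mm^3/s


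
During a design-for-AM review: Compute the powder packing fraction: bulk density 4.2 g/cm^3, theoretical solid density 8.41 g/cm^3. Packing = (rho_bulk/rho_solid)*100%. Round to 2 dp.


Packing = (4.2/8.41)*100 = 49.94 %


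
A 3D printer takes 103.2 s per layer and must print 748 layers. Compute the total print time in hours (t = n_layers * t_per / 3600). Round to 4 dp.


t = 748 * 103.2 / 3600 = 21.4427 hrs


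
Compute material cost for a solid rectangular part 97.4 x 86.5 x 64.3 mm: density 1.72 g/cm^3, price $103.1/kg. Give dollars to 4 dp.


V = 97.4 * 86.5 * 64.3 = 541733.93 mm^3 = 541.73393 cm^3
Mass = 541.73393 * 1.72 / 1000 = 0.93178236 kg
Cost = 0.93178236 * 103.1 = 96.0668 $


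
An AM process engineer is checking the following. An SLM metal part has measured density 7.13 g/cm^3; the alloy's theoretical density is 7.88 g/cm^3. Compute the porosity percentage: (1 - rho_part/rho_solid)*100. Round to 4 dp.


Porosity = (1-7.13/7.88)*100 = 9.5178 %


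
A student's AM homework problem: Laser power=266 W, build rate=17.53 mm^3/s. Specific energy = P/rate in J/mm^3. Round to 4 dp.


SE = 266 / 17.53 = 15.174 J/mm^3


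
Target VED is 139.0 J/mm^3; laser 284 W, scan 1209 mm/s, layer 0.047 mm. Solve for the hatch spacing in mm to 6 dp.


h = 284 / (139.0*1209*0.047) = 0.035957 mm


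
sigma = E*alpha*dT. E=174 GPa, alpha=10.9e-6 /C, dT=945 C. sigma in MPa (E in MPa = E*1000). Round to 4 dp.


sigma = 174*1000 * 10.9e-6 * 945 = 1792.287 MPa


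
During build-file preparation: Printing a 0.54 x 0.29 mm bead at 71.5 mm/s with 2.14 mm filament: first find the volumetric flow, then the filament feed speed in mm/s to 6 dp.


Q = 0.54 * 0.29 * 71.5 = 11.1969 mm^3/s
A_fil = pi*(2.14/2)^2 = 3.59680943 mm^2
v_feed = 11.1969 / 3.59680943 = 3.113009 mm/s


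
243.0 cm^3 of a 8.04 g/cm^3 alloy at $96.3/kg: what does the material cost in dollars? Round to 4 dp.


Mass = 243.0*8.04/1000 = 1.95372 kg
Cost = 1.95372 * 96.3 = 188.1432 $


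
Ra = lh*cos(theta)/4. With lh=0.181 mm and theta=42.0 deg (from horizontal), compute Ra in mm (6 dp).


Ra = 0.181 * cos(42.0) / 4 = 0.033627 mm


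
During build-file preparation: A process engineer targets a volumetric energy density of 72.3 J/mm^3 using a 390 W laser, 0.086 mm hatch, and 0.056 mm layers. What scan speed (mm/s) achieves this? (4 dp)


v = 390 / (72.3*0.086*0.056) = 1120.0562 mm/s


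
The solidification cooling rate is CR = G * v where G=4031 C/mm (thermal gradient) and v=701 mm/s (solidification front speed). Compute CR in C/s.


CR = 4031 * 701 = 2825731 C/s


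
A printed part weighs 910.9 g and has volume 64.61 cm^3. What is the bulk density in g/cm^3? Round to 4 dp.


rho = 910.9 / 64.61 = 14.0984 g/cm^3


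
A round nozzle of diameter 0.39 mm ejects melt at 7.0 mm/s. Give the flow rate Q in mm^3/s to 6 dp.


A = pi*(0.39/2)^2 = 0.11945906 mm^2
Q = 0.11945906 * 7.0 = 0.836213 mm^3/s


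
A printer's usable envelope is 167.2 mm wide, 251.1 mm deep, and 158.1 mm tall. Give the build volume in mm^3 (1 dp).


V = 167.2 * 251.1 * 158.1 = 6637657.8 mm^3


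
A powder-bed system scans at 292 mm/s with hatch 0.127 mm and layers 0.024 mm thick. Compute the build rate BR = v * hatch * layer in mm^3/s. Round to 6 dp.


Rate = 292 * 0.127 * 0.024 = 0.890016 mm^3/s


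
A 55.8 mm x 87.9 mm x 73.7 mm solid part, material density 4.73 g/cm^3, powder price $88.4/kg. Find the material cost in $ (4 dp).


V = 55.8 * 87.9 * 73.7 = 361485.234 mm^3 = 361.485234 cm^3
Mass = 361.485234 * 4.73 / 1000 = 1.70982516 kg
Cost = 1.70982516 * 88.4 = 151.1485 $


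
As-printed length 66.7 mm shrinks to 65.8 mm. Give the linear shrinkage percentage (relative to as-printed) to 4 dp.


Shrinkage = ((66.7-65.8)/66.7)*100 = 1.3493 %


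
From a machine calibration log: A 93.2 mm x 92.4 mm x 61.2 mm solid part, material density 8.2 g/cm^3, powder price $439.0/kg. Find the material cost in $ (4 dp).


V = 93.2 * 92.4 * 61.2 = 527034.816 mm^3 = 527.034816 cm^3
Mass = 527.034816 * 8.2 / 1000 = 4.32168549 kg
Cost = 4.32168549 * 439.0 = 1897.2199 $


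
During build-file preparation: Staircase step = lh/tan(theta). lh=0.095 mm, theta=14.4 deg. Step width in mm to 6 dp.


step = 0.095 / tan(14.4) = 0.370001 mm


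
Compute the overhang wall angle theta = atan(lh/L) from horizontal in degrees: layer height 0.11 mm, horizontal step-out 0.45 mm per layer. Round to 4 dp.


angle = atan(0.11/0.45) = 13.7363 degrees


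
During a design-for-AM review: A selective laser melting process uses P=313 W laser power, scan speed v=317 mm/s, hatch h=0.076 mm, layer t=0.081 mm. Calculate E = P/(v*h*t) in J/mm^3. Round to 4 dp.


E = 313 / (317*0.076*0.081) = 160.3934 J/mm^3


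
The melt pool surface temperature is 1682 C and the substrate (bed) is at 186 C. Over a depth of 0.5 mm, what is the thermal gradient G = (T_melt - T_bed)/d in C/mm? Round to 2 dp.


G = (1682-186)/0.5 = 2992.0 C/mm


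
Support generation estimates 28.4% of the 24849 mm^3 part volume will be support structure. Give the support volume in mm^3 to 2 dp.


V_support = 24849 * 0.284 = 7057.12 mm^3


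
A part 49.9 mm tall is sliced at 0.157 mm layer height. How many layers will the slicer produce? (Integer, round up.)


Layers = ceil(49.9/0.157) = 318


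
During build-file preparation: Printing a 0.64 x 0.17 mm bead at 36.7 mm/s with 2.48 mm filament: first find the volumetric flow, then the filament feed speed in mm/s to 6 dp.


Q = 0.64 * 0.17 * 36.7 = 3.99296 mm^3/s
A_fil = pi*(2.48/2)^2 = 4.83051286 mm^2
v_feed = 3.99296 / 4.83051286 = 0.826612 mm/s
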